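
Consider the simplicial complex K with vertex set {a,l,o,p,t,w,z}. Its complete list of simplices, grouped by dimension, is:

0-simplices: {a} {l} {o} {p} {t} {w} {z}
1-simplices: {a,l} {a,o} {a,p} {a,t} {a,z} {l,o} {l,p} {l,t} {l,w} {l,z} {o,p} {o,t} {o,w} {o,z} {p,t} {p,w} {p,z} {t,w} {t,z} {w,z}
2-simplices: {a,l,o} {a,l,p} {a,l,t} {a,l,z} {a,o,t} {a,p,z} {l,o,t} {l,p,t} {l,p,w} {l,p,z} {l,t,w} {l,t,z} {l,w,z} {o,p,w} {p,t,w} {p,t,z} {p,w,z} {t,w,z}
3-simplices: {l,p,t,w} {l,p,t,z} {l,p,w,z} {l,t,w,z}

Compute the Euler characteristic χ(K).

χ(K)=1

n_0=7 n_1=20 n_2=18 n_3=4
χ=+7−20+18−4=1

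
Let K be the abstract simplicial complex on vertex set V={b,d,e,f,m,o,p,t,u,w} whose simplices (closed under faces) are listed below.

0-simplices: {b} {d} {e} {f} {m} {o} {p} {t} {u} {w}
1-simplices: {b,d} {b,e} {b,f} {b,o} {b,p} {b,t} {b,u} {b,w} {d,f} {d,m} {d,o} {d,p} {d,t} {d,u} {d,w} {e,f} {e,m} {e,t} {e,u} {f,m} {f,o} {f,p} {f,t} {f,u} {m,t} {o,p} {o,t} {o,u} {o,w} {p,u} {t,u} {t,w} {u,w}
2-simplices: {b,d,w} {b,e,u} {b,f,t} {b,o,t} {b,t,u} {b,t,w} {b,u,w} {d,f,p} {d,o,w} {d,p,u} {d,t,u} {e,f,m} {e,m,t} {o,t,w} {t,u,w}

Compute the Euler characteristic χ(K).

χ(K)=-8

n_0=10 n_1=33 n_2=15
χ=+10−33+15=-8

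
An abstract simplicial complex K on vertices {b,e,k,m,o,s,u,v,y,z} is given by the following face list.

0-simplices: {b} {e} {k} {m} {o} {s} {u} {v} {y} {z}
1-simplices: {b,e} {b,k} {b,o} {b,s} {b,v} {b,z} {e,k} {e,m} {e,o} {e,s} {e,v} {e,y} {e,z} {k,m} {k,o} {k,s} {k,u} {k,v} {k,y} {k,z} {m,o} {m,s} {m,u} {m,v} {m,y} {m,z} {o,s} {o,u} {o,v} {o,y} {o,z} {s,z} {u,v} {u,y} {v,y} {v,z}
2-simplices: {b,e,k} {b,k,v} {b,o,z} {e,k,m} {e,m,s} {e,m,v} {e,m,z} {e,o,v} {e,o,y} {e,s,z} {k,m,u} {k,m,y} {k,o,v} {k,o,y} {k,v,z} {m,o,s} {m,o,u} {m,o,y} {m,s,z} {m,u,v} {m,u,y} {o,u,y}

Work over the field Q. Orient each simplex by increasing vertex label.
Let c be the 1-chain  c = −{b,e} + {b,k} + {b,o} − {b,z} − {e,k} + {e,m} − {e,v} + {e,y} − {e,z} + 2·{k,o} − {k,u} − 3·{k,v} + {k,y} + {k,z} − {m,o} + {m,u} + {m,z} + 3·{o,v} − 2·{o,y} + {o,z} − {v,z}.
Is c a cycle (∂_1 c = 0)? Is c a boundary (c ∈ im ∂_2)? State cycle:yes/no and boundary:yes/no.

n_0=10 n_1=36 n_2=22  [Q]
∂1: piv[be,bk,bo,bs,bv,bz,em,ey,ku] rk=9  ker:ek,eo,es,ev,ez,km,ko,ks,kv,ky,kz,mo,ms,mu,mv,my,mz,os,ou,ov,oy,oz,sz,uv,uy,vy,vz
∂2: piv[bek,bkv,boz,ekm,ems,emv,emz,eov,eoy,esz,kmu,kmy,kov,koy,kvz,mos,mou,moy,muv,muy] rk=20  ker:msz,ouy
∂1c = 0
c vs im∂2: reduces to 0 ⇒ boundary

cycle:yes boundary:yes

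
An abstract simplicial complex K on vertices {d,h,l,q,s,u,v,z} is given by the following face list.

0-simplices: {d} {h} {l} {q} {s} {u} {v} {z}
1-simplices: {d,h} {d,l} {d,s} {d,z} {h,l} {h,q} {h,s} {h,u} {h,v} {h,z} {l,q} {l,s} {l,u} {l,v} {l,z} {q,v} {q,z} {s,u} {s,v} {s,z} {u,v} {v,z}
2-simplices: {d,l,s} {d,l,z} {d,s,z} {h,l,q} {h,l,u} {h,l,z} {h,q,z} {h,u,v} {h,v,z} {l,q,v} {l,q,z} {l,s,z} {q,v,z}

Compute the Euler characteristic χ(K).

χ(K)=-1

n_0=8 n_1=22 n_2=13
χ=+8−22+13=-1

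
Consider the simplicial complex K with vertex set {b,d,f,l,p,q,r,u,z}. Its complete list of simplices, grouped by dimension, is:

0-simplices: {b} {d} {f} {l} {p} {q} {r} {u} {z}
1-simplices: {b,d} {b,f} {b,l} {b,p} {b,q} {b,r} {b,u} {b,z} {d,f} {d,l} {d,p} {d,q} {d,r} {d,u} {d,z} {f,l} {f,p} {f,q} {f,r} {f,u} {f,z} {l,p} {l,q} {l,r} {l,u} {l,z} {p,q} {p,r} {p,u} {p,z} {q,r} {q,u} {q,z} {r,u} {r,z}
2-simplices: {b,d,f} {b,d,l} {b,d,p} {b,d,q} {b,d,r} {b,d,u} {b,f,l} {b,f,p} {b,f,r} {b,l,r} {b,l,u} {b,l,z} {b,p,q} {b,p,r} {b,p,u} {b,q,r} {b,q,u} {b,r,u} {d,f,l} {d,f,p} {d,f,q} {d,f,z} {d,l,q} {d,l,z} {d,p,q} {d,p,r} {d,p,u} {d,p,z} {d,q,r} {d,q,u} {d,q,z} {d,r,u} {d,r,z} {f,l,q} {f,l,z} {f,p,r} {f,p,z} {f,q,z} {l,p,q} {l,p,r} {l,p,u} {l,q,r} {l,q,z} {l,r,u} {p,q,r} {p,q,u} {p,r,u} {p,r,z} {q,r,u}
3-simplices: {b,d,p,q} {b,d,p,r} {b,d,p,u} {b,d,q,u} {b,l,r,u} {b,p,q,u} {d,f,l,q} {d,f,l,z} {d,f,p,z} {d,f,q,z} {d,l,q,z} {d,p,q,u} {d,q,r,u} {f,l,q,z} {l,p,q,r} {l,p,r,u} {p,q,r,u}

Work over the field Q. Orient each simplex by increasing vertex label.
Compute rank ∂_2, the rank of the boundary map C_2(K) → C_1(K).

rank∂_2=26

n_0=9 n_1=35 n_2=49 n_3=17  [Q]
∂1: piv[bd,bf,bl,bp,bq,br,bu,bz] rk=8  ker:df,dl,dp,dq,dr,du,dz,fl,fp,fq,fr,fu,fz,lp,lq,lr,lu,lz,pq,pr,pu,pz,qr,qu,qz,ru,rz
∂2: piv[bdf,bdl,bdp,bdq,bdr,bdu,bfl,bfp,bfr,blr,blu,blz,bpq,bpr,bpu,bqr,bqu,bru,dfq,dfz,dlq,dlz,dpz,dqz,drz,lpq] rk=26  ker:dfl,dfp,dpq,dpr,dpu,dqr,dqu,dru,flq,flz,fpr,fpz,fqz,lpr,lpu,lqr,lqz,lru,pqr,pqu,pru,prz,qru
∂3: piv[bdpq,bdpr,bdpu,bdqu,blru,bpqu,dflq,dflz,dfpz,dfqz,dlqz,dqru,lpqr,lpru,pqru] rk=15  ker:dpqu,flqz
rk∂_2=26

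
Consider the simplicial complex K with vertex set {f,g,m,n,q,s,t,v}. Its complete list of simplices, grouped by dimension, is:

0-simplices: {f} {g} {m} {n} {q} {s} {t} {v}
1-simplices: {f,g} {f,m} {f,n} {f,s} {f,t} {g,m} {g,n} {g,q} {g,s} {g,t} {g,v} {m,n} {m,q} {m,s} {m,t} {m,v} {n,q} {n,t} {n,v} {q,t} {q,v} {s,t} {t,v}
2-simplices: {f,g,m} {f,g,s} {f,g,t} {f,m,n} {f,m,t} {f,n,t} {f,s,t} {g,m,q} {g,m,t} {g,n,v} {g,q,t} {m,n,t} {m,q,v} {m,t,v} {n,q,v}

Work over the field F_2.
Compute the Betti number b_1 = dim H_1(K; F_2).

b_1=3

n_0=8 n_1=23 n_2=15  [Z2]
∂1: piv[fg,fm,fn,fs,ft,gq,gv] rk=7  ker:gm,gn,gs,gt,mn,mq,ms,mt,mv,nq,nt,nv,qt,qv,st,tv
∂2: piv[fgm,fgs,fgt,fmn,fmt,fnt,fst,gmq,gnv,gqt,mqv,mtv,nqv] rk=13  ker:gmt,mnt
b_1=(23−7)−13=3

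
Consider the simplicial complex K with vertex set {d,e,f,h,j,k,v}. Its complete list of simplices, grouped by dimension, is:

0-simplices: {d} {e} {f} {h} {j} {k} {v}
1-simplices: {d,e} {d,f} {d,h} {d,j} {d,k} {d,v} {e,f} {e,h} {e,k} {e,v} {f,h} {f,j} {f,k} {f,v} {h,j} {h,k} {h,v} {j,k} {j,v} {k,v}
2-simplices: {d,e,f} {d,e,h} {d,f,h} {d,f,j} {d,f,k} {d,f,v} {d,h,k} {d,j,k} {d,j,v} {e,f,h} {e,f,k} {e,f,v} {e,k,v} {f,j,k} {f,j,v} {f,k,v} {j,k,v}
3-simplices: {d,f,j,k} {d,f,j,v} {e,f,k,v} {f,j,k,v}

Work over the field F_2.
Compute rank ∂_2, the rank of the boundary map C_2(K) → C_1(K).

n_0=7 n_1=20 n_2=17 n_3=4  [Z2]
∂1: piv[de,df,dh,dj,dk,dv] rk=6  ker:ef,eh,ek,ev,fh,fj,fk,fv,hj,hk,hv,jk,jv,kv
∂2: piv[def,deh,dfh,dfj,dfk,dfv,dhk,djk,djv,efk,efv,ekv] rk=12  ker:efh,fjk,fjv,fkv,jkv
∂3: piv[dfjk,dfjv,efkv,fjkv] rk=4
rk∂_2=12

rank∂_2=12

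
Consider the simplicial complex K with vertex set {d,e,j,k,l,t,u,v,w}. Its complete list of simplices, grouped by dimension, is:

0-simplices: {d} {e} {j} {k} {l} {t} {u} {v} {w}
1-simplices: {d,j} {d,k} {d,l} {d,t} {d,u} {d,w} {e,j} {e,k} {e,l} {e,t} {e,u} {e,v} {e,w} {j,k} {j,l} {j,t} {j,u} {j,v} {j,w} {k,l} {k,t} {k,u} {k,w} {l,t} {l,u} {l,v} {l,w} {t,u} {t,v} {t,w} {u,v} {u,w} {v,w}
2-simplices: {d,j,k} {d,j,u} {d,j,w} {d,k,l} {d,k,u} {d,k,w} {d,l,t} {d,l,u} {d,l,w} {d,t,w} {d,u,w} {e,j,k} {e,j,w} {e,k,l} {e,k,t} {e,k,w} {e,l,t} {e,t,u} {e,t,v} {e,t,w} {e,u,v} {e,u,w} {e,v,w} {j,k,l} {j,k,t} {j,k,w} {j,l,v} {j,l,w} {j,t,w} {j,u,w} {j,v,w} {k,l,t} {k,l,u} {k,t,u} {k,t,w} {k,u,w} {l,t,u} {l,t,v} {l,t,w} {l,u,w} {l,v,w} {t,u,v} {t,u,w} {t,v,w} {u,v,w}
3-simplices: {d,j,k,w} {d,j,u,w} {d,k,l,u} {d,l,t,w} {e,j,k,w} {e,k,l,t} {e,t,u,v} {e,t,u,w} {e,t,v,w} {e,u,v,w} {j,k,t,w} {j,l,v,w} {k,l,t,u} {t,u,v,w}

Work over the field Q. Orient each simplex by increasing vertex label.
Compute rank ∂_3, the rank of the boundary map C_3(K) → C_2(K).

rank∂_3=13

n_0=9 n_1=33 n_2=45 n_3=14  [Q]
∂1: piv[dj,dk,dl,dt,du,dw,ej,ev] rk=8  ker:ek,el,et,eu,ew,jk,jl,jt,ju,jv,jw,kl,kt,ku,kw,lt,lu,lv,lw,tu,tv,tw,uv,uw,vw
∂2: piv[djk,dju,djw,dkl,dku,dkw,dlt,dlu,dlw,dtw,duw,ejk,ejw,ekl,ekt,elt,etu,etv,euv,euw,evw,jkl,jkt,jlv,jvw] rk=25  ker:ekw,etw,jkw,jlw,jtw,juw,klt,klu,ktu,ktw,kuw,ltu,ltv,ltw,luw,lvw,tuv,tuw,tvw,uvw
∂3: piv[djkw,djuw,dklu,dltw,ejkw,eklt,etuv,etuw,etvw,euvw,jktw,jlvw,kltu] rk=13  ker:tuvw
rk∂_3=13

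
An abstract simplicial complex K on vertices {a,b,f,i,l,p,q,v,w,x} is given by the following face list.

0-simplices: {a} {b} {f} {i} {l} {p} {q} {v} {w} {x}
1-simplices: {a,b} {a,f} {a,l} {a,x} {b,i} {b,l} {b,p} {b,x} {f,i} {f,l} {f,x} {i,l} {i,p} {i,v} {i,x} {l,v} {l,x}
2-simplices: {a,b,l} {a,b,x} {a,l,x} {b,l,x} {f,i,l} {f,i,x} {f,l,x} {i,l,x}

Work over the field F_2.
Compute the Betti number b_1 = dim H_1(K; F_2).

n_0=10 n_1=17 n_2=8  [Z2]
∂1: piv[ab,af,al,ax,bi,bp,iv] rk=7  ker:bl,bx,fi,fl,fx,il,ip,ix,lv,lx
∂2: piv[abl,abx,alx,fil,fix,flx] rk=6  ker:blx,ilx
b_1=(17−7)−6=4

b_1=4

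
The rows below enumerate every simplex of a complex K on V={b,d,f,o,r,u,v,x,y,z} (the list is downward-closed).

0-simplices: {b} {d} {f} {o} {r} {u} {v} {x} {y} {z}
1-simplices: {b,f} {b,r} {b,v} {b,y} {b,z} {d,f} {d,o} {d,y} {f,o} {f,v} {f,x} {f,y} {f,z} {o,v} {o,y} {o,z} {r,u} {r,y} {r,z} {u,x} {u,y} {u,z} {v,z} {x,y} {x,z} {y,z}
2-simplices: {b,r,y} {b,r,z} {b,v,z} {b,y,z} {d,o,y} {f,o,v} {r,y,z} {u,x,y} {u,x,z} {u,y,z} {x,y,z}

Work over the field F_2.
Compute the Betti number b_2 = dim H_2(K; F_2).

n_0=10 n_1=26 n_2=11  [Z2]
∂1: piv[bf,br,bv,by,bz,df,do,fx,ru] rk=9  ker:dy,fo,fv,fy,fz,ov,oy,oz,ry,rz,ux,uy,uz,vz,xy,xz,yz
∂2: piv[bry,brz,bvz,byz,doy,fov,uxy,uxz,uyz] rk=9  ker:ryz,xyz
b_2=(11−9)−0=2

b_2=2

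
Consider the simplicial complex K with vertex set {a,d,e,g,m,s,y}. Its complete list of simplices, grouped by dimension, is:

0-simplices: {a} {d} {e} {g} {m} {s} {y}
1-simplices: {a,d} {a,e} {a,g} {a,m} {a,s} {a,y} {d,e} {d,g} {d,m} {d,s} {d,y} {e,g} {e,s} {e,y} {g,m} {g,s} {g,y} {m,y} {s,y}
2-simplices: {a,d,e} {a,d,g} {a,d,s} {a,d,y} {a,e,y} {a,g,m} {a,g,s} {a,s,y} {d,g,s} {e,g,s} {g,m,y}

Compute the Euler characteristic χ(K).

n_0=7 n_1=19 n_2=11
χ=+7−19+11=-1

χ(K)=-1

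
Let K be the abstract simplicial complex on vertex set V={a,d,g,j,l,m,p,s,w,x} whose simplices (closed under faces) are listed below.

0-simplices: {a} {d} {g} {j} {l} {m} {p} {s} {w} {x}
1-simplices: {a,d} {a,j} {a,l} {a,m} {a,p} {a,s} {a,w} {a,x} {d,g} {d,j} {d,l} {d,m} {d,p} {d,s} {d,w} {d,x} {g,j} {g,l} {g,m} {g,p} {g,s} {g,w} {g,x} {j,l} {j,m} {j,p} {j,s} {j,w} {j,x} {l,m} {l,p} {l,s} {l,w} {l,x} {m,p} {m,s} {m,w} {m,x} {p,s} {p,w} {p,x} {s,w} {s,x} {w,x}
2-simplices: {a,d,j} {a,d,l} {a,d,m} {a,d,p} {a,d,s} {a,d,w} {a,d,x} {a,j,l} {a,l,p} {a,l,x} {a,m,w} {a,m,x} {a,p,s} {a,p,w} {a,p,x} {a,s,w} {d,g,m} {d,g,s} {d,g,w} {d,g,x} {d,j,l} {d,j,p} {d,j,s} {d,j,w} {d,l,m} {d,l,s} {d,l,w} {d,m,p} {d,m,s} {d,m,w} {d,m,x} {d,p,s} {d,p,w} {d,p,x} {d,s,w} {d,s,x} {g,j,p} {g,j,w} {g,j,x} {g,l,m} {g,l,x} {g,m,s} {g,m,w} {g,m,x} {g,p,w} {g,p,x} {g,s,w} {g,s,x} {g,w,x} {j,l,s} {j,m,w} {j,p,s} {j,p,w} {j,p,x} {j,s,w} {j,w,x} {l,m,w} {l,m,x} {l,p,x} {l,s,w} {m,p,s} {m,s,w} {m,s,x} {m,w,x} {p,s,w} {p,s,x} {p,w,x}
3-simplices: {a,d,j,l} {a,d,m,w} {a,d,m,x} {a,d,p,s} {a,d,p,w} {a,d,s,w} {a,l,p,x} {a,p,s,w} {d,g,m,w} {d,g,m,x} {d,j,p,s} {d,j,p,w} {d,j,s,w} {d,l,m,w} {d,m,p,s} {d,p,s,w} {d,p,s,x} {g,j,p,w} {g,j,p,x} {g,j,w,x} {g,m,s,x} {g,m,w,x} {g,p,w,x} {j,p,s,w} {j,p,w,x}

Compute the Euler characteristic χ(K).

n_0=10 n_1=44 n_2=67 n_3=25
χ=+10−44+67−25=8

χ(K)=8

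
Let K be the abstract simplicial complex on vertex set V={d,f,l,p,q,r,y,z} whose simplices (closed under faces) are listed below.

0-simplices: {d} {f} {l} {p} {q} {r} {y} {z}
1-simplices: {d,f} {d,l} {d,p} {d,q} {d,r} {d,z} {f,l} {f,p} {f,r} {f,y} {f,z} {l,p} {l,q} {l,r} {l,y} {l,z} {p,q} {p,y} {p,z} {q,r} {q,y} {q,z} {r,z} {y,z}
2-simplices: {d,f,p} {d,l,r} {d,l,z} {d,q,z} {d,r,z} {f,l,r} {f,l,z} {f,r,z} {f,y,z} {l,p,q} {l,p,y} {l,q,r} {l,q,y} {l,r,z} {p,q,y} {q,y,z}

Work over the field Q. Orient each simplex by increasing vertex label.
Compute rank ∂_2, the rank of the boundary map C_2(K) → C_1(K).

rank∂_2=13

n_0=8 n_1=24 n_2=16  [Q]
∂1: piv[df,dl,dp,dq,dr,dz,fy] rk=7  ker:fl,fp,fr,fz,lp,lq,lr,ly,lz,pq,py,pz,qr,qy,qz,rz,yz
∂2: piv[dfp,dlr,dlz,dqz,drz,flr,flz,fyz,lpq,lpy,lqr,lqy,qyz] rk=13  ker:frz,lrz,pqy
rk∂_2=13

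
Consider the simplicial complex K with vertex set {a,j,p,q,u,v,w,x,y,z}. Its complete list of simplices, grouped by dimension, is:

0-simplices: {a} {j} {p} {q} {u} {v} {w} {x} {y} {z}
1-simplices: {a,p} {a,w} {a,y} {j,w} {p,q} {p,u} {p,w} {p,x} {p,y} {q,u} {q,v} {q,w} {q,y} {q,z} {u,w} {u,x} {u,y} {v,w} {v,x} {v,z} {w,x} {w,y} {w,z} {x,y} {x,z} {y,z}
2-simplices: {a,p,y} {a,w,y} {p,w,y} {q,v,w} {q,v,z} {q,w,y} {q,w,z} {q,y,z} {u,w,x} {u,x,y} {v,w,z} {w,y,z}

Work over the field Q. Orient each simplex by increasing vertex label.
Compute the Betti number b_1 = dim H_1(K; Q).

b_1=7

n_0=10 n_1=26 n_2=12  [Q]
∂1: piv[ap,aw,ay,jw,pq,pu,px,qv,qz] rk=9  ker:pw,py,qu,qw,qy,uw,ux,uy,vw,vx,vz,wx,wy,wz,xy,xz,yz
∂2: piv[apy,awy,pwy,qvw,qvz,qwy,qwz,qyz,uwx,uxy] rk=10  ker:vwz,wyz
b_1=(26−9)−10=7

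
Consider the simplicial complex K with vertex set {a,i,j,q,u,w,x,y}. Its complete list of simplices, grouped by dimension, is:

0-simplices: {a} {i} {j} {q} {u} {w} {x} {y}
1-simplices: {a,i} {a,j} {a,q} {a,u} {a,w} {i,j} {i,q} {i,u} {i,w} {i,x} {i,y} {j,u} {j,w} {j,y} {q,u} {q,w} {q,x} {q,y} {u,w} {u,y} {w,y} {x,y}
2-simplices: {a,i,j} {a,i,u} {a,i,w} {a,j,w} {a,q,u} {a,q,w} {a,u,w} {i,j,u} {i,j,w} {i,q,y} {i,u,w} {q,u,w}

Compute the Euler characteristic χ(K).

χ(K)=-2

n_0=8 n_1=22 n_2=12
χ=+8−22+12=-2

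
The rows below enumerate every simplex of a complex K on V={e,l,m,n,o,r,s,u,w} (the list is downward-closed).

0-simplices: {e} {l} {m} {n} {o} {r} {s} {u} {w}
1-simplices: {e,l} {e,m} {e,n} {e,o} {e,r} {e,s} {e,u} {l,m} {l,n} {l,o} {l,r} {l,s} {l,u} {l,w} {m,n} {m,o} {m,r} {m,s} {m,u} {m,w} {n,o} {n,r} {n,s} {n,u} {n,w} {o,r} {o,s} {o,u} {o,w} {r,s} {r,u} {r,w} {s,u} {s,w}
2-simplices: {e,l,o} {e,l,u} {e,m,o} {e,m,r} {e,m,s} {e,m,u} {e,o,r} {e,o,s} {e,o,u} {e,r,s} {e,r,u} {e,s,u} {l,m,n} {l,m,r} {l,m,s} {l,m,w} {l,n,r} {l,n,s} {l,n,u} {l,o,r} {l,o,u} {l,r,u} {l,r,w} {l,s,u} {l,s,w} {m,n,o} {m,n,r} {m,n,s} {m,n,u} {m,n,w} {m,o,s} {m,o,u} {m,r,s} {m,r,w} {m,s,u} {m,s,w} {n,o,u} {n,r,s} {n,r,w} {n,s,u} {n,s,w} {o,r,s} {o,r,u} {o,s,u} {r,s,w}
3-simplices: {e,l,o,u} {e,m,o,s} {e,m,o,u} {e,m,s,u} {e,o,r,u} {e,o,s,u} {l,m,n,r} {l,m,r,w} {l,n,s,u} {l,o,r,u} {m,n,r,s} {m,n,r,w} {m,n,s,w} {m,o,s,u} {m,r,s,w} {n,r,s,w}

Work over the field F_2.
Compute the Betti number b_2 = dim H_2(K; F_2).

n_0=9 n_1=34 n_2=45 n_3=16  [Z2]
∂1: piv[el,em,en,eo,er,es,eu,lw] rk=8  ker:lm,ln,lo,lr,ls,lu,mn,mo,mr,ms,mu,mw,no,nr,ns,nu,nw,or,os,ou,ow,rs,ru,rw,su,sw
∂2: piv[elo,elu,emo,emr,ems,emu,eor,eos,eou,ers,eru,esu,lmn,lmr,lms,lmw,lnr,lns,lnu,lor,lrw,lsw,mno,mnw] rk=24  ker:lou,lru,lsu,mnr,mns,mnu,mos,mou,mrs,mrw,msu,msw,nou,nrs,nrw,nsu,nsw,ors,oru,osu,rsw
∂3: piv[elou,emos,emou,emsu,eoru,eosu,lmnr,lmrw,lnsu,loru,mnrs,mnrw,mnsw,mrsw] rk=14  ker:mosu,nrsw
b_2=(45−24)−14=7

b_2=7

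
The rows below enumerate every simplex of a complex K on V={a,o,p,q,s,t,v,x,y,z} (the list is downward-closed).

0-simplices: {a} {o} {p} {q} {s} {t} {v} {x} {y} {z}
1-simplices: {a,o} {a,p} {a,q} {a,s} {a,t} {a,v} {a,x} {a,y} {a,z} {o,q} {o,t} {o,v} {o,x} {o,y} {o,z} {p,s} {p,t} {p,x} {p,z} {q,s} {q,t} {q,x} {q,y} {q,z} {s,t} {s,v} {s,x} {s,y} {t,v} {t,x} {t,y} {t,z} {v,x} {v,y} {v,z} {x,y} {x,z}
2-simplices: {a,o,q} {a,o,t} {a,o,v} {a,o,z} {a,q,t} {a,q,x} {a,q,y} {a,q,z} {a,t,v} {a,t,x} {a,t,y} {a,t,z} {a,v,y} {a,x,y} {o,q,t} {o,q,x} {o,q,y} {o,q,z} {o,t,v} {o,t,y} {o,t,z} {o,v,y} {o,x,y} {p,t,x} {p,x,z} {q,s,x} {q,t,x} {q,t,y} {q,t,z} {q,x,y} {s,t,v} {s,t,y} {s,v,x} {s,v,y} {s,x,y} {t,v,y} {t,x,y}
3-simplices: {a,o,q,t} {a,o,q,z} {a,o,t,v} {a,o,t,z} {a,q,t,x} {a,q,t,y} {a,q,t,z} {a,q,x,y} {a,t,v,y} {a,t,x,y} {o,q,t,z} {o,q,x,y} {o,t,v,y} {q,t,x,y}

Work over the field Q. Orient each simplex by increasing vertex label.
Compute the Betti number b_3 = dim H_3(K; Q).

b_3=2

n_0=10 n_1=37 n_2=37 n_3=14  [Q]
∂1: piv[ao,ap,aq,as,at,av,ax,ay,az] rk=9  ker:oq,ot,ov,ox,oy,oz,ps,pt,px,pz,qs,qt,qx,qy,qz,st,sv,sx,sy,tv,tx,ty,tz,vx,vy,vz,xy,xz
∂2: piv[aoq,aot,aov,aoz,aqt,aqx,aqy,aqz,atv,atx,aty,atz,avy,axy,oqx,oqy,ptx,pxz,qsx,stv,sty,svx,sxy] rk=23  ker:oqt,oqz,otv,oty,otz,ovy,oxy,qtx,qty,qtz,qxy,svy,tvy,txy
∂3: piv[aoqt,aoqz,aotv,aotz,aqtx,aqty,aqtz,aqxy,atvy,atxy,oqxy,otvy] rk=12  ker:oqtz,qtxy
b_3=(14−12)−0=2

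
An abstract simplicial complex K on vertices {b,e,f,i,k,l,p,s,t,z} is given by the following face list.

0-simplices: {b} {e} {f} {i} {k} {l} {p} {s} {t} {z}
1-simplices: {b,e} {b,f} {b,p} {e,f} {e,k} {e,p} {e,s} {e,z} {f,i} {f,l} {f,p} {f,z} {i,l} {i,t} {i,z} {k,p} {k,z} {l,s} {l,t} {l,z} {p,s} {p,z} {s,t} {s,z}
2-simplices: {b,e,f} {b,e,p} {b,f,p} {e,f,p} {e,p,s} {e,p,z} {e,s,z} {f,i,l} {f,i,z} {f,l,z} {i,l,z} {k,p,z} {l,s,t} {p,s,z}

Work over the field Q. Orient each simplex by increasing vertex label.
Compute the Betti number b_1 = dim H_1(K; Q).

b_1=4

n_0=10 n_1=24 n_2=14  [Q]
∂1: piv[be,bf,bp,ek,es,ez,fi,fl,it] rk=9  ker:ef,ep,fp,fz,il,iz,kp,kz,ls,lt,lz,ps,pz,st,sz
∂2: piv[bef,bep,bfp,eps,epz,esz,fil,fiz,flz,kpz,lst] rk=11  ker:efp,ilz,psz
b_1=(24−9)−11=4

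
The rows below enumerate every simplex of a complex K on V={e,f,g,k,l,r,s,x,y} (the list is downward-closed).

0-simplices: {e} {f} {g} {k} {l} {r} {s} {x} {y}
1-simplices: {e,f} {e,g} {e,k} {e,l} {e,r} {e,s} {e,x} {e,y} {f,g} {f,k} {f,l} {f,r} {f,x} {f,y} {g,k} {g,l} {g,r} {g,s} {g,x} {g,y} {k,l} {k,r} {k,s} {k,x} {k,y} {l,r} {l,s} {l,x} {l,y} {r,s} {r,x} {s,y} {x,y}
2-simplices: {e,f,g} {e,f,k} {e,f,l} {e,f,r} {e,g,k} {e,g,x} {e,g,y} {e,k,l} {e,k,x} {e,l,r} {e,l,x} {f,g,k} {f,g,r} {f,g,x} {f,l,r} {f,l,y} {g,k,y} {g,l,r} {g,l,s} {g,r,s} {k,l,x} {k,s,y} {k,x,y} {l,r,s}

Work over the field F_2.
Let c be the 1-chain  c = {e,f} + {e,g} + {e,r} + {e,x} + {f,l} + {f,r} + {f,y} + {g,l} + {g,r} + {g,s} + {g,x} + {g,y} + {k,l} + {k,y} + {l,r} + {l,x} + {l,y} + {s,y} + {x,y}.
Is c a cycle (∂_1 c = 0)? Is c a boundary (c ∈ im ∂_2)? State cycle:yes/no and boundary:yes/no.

cycle:yes boundary:no

n_0=9 n_1=33 n_2=24  [Z2]
∂1: piv[ef,eg,ek,el,er,es,ex,ey] rk=8  ker:fg,fk,fl,fr,fx,fy,gk,gl,gr,gs,gx,gy,kl,kr,ks,kx,ky,lr,ls,lx,ly,rs,rx,sy,xy
∂2: piv[efg,efk,efl,efr,egk,egx,egy,ekl,ekx,elr,elx,fgr,fgx,fly,gky,glr,gls,grs,ksy,kxy] rk=20  ker:fgk,flr,klx,lrs
∂1c = 0
c vs im∂2: residual ≠ 0 ⇒ not boundary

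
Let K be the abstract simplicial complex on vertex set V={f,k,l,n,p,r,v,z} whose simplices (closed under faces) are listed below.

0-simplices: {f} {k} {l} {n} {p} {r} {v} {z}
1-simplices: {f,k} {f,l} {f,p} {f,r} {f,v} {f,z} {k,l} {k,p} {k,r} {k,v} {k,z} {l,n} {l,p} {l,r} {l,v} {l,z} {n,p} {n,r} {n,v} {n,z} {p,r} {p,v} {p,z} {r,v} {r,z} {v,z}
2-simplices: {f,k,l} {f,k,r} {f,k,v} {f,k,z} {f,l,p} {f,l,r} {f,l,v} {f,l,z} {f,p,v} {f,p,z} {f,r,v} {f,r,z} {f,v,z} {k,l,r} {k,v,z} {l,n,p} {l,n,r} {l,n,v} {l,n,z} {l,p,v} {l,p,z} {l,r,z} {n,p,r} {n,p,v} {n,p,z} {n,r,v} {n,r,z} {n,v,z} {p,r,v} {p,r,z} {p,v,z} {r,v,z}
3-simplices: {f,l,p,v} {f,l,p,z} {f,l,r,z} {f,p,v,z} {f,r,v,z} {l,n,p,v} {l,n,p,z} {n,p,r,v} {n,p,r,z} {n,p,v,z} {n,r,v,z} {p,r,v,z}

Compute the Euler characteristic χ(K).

χ(K)=2

n_0=8 n_1=26 n_2=32 n_3=12
χ=+8−26+32−12=2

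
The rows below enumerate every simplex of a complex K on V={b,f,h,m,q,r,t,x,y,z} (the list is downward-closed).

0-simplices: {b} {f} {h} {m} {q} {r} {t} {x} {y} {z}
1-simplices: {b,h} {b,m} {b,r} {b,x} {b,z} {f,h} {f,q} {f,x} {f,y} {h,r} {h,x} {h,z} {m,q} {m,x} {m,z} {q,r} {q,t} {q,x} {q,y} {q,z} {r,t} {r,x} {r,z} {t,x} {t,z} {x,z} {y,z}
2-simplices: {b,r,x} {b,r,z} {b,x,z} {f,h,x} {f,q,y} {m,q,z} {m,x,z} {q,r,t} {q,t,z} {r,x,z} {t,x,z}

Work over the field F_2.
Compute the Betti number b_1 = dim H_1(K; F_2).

n_0=10 n_1=27 n_2=11  [Z2]
∂1: piv[bh,bm,br,bx,bz,fh,fq,fy,qt] rk=9  ker:fx,hr,hx,hz,mq,mx,mz,qr,qx,qy,qz,rt,rx,rz,tx,tz,xz,yz
∂2: piv[brx,brz,bxz,fhx,fqy,mqz,mxz,qrt,qtz,txz] rk=10  ker:rxz
b_1=(27−9)−10=8

b_1=8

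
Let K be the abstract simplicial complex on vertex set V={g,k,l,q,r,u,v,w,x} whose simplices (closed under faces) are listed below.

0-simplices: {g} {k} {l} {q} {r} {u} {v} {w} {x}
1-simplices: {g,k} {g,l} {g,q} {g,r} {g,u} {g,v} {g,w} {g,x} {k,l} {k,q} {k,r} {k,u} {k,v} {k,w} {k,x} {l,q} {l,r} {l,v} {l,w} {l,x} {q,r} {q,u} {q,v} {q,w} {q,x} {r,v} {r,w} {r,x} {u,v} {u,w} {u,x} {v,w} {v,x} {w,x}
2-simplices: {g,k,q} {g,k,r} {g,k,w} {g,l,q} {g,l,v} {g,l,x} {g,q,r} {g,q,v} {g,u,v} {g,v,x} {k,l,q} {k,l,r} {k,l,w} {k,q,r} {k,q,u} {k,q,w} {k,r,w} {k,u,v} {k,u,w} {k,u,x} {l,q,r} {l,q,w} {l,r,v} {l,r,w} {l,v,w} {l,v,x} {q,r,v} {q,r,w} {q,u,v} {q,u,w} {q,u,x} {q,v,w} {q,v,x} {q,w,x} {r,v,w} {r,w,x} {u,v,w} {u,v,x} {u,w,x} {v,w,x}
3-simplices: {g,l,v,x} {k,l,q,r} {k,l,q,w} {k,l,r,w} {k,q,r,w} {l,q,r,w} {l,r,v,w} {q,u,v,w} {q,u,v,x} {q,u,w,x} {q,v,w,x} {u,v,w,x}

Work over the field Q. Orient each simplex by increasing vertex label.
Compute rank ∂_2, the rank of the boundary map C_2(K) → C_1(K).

n_0=9 n_1=34 n_2=40 n_3=12  [Q]
∂1: piv[gk,gl,gq,gr,gu,gv,gw,gx] rk=8  ker:kl,kq,kr,ku,kv,kw,kx,lq,lr,lv,lw,lx,qr,qu,qv,qw,qx,rv,rw,rx,uv,uw,ux,vw,vx,wx
∂2: piv[gkq,gkr,gkw,glq,glv,glx,gqr,gqv,guv,gvx,klq,klr,klw,kqu,kqw,krw,kuv,kuw,kux,lrv,lvw,quv,qux,qvx,qwx,rwx] rk=26  ker:kqr,lqr,lqw,lrw,lvx,qrv,qrw,quw,qvw,rvw,uvw,uvx,uwx,vwx
∂3: piv[glvx,klqr,klqw,klrw,kqrw,lrvw,quvw,quvx,quwx,qvwx] rk=10  ker:lqrw,uvwx
rk∂_2=26

rank∂_2=26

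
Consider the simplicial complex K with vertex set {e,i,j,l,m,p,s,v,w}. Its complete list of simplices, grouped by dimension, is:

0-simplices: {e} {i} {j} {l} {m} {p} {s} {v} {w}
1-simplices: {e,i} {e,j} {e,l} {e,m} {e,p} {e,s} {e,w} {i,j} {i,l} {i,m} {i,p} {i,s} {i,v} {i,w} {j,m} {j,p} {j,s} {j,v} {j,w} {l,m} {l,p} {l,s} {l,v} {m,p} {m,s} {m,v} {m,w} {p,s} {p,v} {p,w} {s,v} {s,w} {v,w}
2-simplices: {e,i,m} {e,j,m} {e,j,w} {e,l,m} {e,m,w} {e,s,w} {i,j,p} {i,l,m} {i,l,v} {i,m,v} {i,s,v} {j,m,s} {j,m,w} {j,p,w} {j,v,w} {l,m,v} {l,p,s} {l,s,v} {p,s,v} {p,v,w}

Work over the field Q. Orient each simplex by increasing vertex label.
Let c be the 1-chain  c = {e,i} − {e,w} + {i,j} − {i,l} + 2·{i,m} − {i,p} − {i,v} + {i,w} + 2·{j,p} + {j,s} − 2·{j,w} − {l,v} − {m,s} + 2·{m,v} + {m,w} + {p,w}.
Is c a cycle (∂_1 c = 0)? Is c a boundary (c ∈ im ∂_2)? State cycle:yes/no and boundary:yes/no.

cycle:yes boundary:no

n_0=9 n_1=33 n_2=20  [Q]
∂1: piv[ei,ej,el,em,ep,es,ew,iv] rk=8  ker:ij,il,im,ip,is,iw,jm,jp,js,jv,jw,lm,lp,ls,lv,mp,ms,mv,mw,ps,pv,pw,sv,sw,vw
∂2: piv[eim,ejm,ejw,elm,emw,esw,ijp,ilm,ilv,imv,isv,jms,jpw,jvw,lps,lsv,psv,pvw] rk=18  ker:jmw,lmv
∂1c = 0
c vs im∂2: residual ≠ 0 ⇒ not boundary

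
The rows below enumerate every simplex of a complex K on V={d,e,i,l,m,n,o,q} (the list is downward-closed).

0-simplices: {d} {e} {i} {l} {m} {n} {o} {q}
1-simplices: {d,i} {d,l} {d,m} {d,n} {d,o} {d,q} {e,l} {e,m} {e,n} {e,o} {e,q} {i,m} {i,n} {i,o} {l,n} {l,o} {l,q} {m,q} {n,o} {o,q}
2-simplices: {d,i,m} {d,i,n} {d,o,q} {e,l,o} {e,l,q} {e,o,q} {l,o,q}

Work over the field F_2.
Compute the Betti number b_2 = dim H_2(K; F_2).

n_0=8 n_1=20 n_2=7  [Z2]
∂1: piv[di,dl,dm,dn,do,dq,el] rk=7  ker:em,en,eo,eq,im,in,io,ln,lo,lq,mq,no,oq
∂2: piv[dim,din,doq,elo,elq,eoq] rk=6  ker:loq
b_2=(7−6)−0=1

b_2=1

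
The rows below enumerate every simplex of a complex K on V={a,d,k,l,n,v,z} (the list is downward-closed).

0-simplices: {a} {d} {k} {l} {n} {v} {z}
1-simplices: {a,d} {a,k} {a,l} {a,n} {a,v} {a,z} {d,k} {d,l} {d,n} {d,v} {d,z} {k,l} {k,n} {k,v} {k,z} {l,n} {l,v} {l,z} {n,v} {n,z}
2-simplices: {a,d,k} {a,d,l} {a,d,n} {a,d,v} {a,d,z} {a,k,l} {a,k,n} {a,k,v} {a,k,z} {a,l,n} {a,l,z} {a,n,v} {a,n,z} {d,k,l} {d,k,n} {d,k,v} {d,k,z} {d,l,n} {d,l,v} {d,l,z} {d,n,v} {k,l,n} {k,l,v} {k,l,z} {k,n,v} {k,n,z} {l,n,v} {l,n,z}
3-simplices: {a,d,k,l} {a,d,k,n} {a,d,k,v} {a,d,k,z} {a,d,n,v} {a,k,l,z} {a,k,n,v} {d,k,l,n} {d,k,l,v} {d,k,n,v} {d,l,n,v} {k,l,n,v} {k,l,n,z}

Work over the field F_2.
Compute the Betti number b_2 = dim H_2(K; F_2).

b_2=3

n_0=7 n_1=20 n_2=28 n_3=13  [Z2]
∂1: piv[ad,ak,al,an,av,az] rk=6  ker:dk,dl,dn,dv,dz,kl,kn,kv,kz,ln,lv,lz,nv,nz
∂2: piv[adk,adl,adn,adv,adz,akl,akn,akv,akz,aln,alz,anv,anz,dlv] rk=14  ker:dkl,dkn,dkv,dkz,dln,dlz,dnv,kln,klv,klz,knv,knz,lnv,lnz
∂3: piv[adkl,adkn,adkv,adkz,adnv,aklz,aknv,dkln,dklv,dlnv,klnz] rk=11  ker:dknv,klnv
b_2=(28−14)−11=3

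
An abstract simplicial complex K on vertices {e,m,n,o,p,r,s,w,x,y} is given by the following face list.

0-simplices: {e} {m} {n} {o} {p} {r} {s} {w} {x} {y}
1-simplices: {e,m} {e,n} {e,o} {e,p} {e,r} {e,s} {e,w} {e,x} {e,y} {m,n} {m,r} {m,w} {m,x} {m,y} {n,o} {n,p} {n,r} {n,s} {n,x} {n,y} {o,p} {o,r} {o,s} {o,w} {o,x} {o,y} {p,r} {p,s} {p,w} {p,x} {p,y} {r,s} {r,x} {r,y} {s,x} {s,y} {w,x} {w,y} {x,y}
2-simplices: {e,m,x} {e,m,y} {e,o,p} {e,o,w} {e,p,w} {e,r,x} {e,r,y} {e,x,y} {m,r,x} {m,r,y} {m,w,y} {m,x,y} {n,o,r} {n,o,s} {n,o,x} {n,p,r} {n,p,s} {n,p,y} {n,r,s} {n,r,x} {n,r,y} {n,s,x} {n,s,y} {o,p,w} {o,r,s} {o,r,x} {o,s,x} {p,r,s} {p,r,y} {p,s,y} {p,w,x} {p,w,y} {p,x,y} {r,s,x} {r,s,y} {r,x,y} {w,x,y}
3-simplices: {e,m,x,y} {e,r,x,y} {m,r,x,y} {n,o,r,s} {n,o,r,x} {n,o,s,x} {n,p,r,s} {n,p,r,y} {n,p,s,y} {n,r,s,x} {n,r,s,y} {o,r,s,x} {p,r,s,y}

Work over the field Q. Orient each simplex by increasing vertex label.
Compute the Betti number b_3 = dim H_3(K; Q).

b_3=2

n_0=10 n_1=39 n_2=37 n_3=13  [Q]
∂1: piv[em,en,eo,ep,er,es,ew,ex,ey] rk=9  ker:mn,mr,mw,mx,my,no,np,nr,ns,nx,ny,op,or,os,ow,ox,oy,pr,ps,pw,px,py,rs,rx,ry,sx,sy,wx,wy,xy
∂2: piv[emx,emy,eop,eow,epw,erx,ery,exy,mrx,mwy,nor,nos,nox,npr,nps,npy,nrs,nrx,nry,nsx,nsy,pwx,pwy,pxy] rk=24  ker:mry,mxy,opw,ors,orx,osx,prs,pry,psy,rsx,rsy,rxy,wxy
∂3: piv[emxy,erxy,mrxy,nors,norx,nosx,nprs,npry,npsy,nrsx,nrsy] rk=11  ker:orsx,prsy
b_3=(13−11)−0=2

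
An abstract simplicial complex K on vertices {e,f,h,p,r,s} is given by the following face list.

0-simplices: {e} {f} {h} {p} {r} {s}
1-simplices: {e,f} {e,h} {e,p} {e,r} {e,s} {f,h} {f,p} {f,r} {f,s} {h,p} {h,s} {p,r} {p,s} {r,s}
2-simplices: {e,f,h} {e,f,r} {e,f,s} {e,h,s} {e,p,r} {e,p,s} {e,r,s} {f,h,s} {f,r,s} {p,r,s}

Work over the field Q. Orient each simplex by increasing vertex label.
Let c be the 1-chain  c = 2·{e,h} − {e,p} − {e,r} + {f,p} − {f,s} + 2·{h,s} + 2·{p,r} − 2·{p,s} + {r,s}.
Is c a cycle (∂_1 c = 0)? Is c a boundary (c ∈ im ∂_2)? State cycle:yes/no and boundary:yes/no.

cycle:yes boundary:no

n_0=6 n_1=14 n_2=10  [Q]
∂1: piv[ef,eh,ep,er,es] rk=5  ker:fh,fp,fr,fs,hp,hs,pr,ps,rs
∂2: piv[efh,efr,efs,ehs,epr,eps,ers] rk=7  ker:fhs,frs,prs
∂1c = 0
c vs im∂2: residual ≠ 0 ⇒ not boundary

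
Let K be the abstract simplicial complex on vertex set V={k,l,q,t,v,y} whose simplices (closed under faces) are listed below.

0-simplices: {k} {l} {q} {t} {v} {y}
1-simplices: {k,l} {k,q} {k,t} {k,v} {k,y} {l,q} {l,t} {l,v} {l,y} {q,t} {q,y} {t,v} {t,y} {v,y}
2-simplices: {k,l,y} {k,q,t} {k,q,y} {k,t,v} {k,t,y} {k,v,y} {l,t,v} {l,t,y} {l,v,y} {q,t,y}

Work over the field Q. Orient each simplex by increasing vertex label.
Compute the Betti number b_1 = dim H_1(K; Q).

b_1=1

n_0=6 n_1=14 n_2=10  [Q]
∂1: piv[kl,kq,kt,kv,ky] rk=5  ker:lq,lt,lv,ly,qt,qy,tv,ty,vy
∂2: piv[kly,kqt,kqy,ktv,kty,kvy,ltv,lty] rk=8  ker:lvy,qty
b_1=(14−5)−8=1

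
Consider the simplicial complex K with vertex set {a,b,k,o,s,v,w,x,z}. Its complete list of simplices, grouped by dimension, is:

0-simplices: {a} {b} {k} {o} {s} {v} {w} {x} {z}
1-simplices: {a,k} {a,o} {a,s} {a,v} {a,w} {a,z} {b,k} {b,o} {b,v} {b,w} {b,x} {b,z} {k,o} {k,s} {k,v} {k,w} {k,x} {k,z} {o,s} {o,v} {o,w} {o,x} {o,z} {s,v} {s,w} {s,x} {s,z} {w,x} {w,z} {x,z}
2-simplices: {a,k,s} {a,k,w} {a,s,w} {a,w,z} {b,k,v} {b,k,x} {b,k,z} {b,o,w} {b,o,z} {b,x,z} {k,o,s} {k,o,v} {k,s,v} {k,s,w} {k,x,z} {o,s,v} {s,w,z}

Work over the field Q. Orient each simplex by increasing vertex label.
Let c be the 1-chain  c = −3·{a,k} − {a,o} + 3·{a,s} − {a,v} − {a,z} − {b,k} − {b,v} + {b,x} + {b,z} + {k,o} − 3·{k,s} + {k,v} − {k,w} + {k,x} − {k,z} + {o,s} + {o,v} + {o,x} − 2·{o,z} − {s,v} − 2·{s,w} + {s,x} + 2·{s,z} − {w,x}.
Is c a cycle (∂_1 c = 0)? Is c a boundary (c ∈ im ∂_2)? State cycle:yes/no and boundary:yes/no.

n_0=9 n_1=30 n_2=17  [Q]
∂1: piv[ak,ao,as,av,aw,az,bk,bx] rk=8  ker:bo,bv,bw,bz,ko,ks,kv,kw,kx,kz,os,ov,ow,ox,oz,sv,sw,sx,sz,wx,wz,xz
∂2: piv[aks,akw,asw,awz,bkv,bkx,bkz,bow,boz,bxz,kos,kov,ksv,swz] rk=14  ker:ksw,kxz,osv
∂1c = 3·{a} − 2·{k} − {o} + {s} − {v} − 2·{w} + 3·{x} − {z}

cycle:no boundary:no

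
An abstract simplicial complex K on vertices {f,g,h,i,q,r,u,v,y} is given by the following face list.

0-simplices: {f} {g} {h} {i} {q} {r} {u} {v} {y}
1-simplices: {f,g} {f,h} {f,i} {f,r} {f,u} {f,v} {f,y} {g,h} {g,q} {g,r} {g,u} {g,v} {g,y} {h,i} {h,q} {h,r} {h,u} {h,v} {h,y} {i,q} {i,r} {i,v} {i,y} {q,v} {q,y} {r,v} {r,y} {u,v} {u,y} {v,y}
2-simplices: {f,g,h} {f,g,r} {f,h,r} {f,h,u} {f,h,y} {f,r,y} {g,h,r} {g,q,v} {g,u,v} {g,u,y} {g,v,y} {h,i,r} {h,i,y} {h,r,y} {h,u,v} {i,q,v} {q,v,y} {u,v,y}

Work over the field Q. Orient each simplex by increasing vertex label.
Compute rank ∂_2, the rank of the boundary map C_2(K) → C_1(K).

rank∂_2=15

n_0=9 n_1=30 n_2=18  [Q]
∂1: piv[fg,fh,fi,fr,fu,fv,fy,gq] rk=8  ker:gh,gr,gu,gv,gy,hi,hq,hr,hu,hv,hy,iq,ir,iv,iy,qv,qy,rv,ry,uv,uy,vy
∂2: piv[fgh,fgr,fhr,fhu,fhy,fry,gqv,guv,guy,gvy,hir,hiy,huv,iqv,qvy] rk=15  ker:ghr,hry,uvy
rk∂_2=15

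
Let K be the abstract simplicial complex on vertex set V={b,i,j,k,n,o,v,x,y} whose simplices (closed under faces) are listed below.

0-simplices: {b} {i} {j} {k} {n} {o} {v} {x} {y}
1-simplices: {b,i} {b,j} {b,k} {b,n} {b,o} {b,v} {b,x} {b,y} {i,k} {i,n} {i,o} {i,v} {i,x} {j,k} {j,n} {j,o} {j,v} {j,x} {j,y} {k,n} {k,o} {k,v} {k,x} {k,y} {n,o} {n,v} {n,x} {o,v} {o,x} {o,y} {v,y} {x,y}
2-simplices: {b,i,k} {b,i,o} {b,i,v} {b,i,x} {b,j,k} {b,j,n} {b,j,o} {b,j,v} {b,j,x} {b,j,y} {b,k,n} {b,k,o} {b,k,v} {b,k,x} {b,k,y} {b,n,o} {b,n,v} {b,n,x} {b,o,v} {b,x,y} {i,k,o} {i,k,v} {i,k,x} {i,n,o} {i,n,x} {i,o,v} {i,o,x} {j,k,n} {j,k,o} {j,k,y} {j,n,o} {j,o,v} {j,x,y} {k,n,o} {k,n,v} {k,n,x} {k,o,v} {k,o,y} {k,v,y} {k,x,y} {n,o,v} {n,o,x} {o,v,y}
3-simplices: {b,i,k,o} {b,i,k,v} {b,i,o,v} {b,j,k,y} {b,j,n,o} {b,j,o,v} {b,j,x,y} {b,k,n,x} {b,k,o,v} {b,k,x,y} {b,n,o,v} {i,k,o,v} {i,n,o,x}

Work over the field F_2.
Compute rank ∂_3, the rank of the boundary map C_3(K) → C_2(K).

n_0=9 n_1=32 n_2=43 n_3=13  [Z2]
∂1: piv[bi,bj,bk,bn,bo,bv,bx,by] rk=8  ker:ik,in,io,iv,ix,jk,jn,jo,jv,jx,jy,kn,ko,kv,kx,ky,no,nv,nx,ov,ox,oy,vy,xy
∂2: piv[bik,bio,biv,bix,bjk,bjn,bjo,bjv,bjx,bjy,bkn,bko,bkv,bkx,bky,bno,bnv,bnx,bov,bxy,ino,iox,koy,kvy] rk=24  ker:iko,ikv,ikx,inx,iov,jkn,jko,jky,jno,jov,jxy,kno,knv,knx,kov,kxy,nov,nox,ovy
∂3: piv[biko,bikv,biov,bjky,bjno,bjov,bjxy,bknx,bkov,bkxy,bnov,inox] rk=12  ker:ikov
rk∂_3=12

rank∂_3=12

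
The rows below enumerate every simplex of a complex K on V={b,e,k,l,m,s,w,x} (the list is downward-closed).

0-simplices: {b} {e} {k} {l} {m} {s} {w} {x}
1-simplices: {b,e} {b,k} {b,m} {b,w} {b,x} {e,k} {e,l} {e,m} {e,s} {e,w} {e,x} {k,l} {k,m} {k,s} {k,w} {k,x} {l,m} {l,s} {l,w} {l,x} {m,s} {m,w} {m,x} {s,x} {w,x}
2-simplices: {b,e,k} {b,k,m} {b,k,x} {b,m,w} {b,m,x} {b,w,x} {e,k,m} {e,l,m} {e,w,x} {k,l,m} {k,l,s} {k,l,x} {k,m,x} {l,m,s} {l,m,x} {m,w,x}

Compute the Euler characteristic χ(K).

n_0=8 n_1=25 n_2=16
χ=+8−25+16=-1

χ(K)=-1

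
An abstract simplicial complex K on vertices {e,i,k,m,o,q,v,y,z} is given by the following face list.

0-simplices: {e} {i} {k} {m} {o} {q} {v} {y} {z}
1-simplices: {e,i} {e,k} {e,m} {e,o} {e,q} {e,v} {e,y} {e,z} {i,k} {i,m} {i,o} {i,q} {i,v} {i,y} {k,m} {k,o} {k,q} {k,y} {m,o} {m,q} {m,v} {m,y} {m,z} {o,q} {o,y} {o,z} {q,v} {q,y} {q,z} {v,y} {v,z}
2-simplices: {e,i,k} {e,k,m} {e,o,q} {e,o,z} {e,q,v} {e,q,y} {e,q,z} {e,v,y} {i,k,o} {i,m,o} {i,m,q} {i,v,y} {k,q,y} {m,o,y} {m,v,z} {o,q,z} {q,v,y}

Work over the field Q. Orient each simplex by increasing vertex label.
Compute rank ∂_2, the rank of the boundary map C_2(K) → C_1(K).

n_0=9 n_1=31 n_2=17  [Q]
∂1: piv[ei,ek,em,eo,eq,ev,ey,ez] rk=8  ker:ik,im,io,iq,iv,iy,km,ko,kq,ky,mo,mq,mv,my,mz,oq,oy,oz,qv,qy,qz,vy,vz
∂2: piv[eik,ekm,eoq,eoz,eqv,eqy,eqz,evy,iko,imo,imq,ivy,kqy,moy,mvz] rk=15  ker:oqz,qvy
rk∂_2=15

rank∂_2=15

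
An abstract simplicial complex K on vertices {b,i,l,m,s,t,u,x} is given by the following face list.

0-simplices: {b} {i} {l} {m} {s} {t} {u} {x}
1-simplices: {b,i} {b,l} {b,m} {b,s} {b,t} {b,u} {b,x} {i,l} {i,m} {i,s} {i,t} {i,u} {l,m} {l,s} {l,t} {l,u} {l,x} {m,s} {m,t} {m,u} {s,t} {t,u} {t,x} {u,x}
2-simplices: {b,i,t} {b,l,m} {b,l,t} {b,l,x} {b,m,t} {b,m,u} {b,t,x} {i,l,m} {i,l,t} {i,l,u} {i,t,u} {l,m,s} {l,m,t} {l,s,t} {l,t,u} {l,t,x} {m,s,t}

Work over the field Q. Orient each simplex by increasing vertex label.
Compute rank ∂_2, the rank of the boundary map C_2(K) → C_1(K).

n_0=8 n_1=24 n_2=17  [Q]
∂1: piv[bi,bl,bm,bs,bt,bu,bx] rk=7  ker:il,im,is,it,iu,lm,ls,lt,lu,lx,ms,mt,mu,st,tu,tx,ux
∂2: piv[bit,blm,blt,blx,bmt,bmu,btx,ilm,ilt,ilu,itu,lms,lst] rk=13  ker:lmt,ltu,ltx,mst
rk∂_2=13

rank∂_2=13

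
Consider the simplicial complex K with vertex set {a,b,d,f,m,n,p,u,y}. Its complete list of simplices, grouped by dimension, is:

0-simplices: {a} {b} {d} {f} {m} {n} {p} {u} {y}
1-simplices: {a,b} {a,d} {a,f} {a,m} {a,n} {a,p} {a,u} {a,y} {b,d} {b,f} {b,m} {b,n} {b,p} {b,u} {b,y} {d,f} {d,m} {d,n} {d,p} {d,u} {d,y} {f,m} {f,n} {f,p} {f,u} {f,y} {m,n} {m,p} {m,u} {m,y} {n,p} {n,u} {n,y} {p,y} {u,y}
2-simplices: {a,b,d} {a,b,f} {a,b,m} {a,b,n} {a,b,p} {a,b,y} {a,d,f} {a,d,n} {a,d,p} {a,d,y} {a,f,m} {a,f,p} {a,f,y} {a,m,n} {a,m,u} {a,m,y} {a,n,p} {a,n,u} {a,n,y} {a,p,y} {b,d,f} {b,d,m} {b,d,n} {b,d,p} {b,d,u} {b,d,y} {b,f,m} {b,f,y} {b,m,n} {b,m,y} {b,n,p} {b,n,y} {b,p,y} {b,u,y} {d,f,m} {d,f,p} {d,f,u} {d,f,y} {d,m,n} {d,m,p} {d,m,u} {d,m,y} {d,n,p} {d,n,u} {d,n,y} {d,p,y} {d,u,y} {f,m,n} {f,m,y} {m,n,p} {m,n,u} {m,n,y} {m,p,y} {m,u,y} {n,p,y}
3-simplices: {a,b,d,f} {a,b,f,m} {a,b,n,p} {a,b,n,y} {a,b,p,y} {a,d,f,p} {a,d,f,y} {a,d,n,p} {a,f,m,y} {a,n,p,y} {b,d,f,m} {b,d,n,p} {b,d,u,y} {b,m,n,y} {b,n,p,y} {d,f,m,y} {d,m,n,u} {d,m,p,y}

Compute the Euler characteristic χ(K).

n_0=9 n_1=35 n_2=55 n_3=18
χ=+9−35+55−18=11

χ(K)=11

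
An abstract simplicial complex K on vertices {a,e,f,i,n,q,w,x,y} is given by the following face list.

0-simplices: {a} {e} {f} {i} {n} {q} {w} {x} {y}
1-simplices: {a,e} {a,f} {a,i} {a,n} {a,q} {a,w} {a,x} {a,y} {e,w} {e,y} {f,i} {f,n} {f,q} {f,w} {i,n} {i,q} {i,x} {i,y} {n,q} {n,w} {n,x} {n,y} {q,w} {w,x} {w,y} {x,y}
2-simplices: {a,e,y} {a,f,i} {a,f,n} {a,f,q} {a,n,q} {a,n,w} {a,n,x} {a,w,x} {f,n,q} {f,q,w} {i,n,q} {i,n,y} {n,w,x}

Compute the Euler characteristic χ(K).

χ(K)=-4

n_0=9 n_1=26 n_2=13
χ=+9−26+13=-4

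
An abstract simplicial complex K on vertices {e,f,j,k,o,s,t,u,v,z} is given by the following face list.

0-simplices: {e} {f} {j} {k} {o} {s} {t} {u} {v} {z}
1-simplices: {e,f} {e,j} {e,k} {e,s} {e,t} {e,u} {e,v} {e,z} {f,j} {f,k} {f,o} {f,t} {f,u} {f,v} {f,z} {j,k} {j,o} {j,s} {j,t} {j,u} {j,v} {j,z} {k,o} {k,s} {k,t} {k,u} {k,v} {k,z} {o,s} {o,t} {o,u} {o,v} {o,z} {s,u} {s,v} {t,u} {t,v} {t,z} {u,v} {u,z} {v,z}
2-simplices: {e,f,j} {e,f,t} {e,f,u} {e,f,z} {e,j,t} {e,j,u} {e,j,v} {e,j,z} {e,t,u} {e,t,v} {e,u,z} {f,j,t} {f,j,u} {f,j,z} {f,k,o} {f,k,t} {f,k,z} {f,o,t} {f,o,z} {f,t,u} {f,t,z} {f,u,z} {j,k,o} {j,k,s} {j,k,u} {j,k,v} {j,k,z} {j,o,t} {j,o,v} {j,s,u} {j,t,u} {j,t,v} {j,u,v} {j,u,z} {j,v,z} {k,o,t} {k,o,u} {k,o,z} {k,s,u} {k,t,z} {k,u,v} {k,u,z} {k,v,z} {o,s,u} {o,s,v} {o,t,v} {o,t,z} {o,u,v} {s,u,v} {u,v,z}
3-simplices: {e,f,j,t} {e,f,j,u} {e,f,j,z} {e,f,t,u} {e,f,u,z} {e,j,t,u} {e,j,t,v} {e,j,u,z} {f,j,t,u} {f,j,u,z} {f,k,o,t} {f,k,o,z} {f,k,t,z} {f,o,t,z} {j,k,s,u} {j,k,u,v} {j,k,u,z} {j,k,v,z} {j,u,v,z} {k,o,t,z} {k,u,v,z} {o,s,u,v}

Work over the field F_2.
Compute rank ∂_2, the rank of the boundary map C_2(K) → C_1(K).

n_0=10 n_1=41 n_2=50 n_3=22  [Z2]
∂1: piv[ef,ej,ek,es,et,eu,ev,ez,fo] rk=9  ker:fj,fk,ft,fu,fv,fz,jk,jo,js,jt,ju,jv,jz,ko,ks,kt,ku,kv,kz,os,ot,ou,ov,oz,su,sv,tu,tv,tz,uv,uz,vz
∂2: piv[efj,eft,efu,efz,ejt,eju,ejv,ejz,etu,etv,euz,fko,fkt,fkz,fot,foz,ftz,jko,jks,jku,jkv,jkz,jov,jsu,juv,jvz,kou,osu,osv] rk=29  ker:fjt,fju,fjz,ftu,fuz,jot,jtu,jtv,juz,kot,koz,ksu,ktz,kuv,kuz,kvz,otv,otz,ouv,suv,uvz
∂3: piv[efjt,efju,efjz,eftu,efuz,ejtu,ejtv,ejuz,fkot,fkoz,fktz,fotz,jksu,jkuv,jkuz,jkvz,juvz,osuv] rk=18  ker:fjtu,fjuz,kotz,kuvz
rk∂_2=29

rank∂_2=29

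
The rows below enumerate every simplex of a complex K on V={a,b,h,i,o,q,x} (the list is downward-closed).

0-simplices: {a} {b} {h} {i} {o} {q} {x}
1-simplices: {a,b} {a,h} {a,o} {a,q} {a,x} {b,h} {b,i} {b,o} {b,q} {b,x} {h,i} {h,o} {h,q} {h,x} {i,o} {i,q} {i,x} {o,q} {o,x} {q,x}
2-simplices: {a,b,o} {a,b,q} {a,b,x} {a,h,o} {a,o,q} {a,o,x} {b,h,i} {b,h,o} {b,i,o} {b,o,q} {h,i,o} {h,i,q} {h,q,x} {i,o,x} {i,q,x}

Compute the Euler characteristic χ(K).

n_0=7 n_1=20 n_2=15
χ=+7−20+15=2

χ(K)=2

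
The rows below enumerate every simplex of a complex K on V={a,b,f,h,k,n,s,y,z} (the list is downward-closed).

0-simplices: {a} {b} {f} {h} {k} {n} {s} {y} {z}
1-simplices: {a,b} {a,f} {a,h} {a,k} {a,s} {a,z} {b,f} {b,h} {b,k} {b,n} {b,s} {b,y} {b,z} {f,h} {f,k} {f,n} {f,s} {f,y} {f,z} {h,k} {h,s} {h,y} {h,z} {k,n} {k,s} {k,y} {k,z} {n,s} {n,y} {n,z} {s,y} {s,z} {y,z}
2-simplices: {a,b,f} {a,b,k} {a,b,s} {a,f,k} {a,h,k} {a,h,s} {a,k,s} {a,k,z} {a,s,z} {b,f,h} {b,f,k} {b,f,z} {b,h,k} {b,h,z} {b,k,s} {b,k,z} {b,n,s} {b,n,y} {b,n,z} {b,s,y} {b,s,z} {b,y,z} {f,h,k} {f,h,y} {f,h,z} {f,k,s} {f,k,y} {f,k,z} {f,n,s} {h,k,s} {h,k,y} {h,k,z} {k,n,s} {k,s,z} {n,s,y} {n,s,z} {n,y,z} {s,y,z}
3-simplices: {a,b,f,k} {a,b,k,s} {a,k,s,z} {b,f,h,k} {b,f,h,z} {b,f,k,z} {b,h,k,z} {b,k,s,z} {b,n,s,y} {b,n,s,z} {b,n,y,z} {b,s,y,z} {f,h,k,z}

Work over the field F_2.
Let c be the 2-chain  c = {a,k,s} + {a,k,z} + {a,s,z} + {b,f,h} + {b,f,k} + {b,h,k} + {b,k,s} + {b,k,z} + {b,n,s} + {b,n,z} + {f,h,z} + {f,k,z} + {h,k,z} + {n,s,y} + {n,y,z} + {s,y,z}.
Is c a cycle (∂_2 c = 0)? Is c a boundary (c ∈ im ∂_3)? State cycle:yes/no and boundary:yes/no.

cycle:yes boundary:yes

n_0=9 n_1=33 n_2=38 n_3=13  [Z2]
∂1: piv[ab,af,ah,ak,as,az,bn,by] rk=8  ker:bf,bh,bk,bs,bz,fh,fk,fn,fs,fy,fz,hk,hs,hy,hz,kn,ks,ky,kz,ns,ny,nz,sy,sz,yz
∂2: piv[abf,abk,abs,afk,ahk,ahs,aks,akz,asz,bfh,bfz,bhk,bhz,bkz,bns,bny,bnz,bsy,byz,fhy,fks,fky,fns,kns] rk=24  ker:bfk,bks,bsz,fhk,fhz,fkz,hks,hky,hkz,ksz,nsy,nsz,nyz,syz
∂3: piv[abfk,abks,aksz,bfhk,bfhz,bfkz,bhkz,bksz,bnsy,bnsz,bnyz,bsyz] rk=12  ker:fhkz
∂2c = 0
c vs im∂3: reduces to 0 ⇒ boundary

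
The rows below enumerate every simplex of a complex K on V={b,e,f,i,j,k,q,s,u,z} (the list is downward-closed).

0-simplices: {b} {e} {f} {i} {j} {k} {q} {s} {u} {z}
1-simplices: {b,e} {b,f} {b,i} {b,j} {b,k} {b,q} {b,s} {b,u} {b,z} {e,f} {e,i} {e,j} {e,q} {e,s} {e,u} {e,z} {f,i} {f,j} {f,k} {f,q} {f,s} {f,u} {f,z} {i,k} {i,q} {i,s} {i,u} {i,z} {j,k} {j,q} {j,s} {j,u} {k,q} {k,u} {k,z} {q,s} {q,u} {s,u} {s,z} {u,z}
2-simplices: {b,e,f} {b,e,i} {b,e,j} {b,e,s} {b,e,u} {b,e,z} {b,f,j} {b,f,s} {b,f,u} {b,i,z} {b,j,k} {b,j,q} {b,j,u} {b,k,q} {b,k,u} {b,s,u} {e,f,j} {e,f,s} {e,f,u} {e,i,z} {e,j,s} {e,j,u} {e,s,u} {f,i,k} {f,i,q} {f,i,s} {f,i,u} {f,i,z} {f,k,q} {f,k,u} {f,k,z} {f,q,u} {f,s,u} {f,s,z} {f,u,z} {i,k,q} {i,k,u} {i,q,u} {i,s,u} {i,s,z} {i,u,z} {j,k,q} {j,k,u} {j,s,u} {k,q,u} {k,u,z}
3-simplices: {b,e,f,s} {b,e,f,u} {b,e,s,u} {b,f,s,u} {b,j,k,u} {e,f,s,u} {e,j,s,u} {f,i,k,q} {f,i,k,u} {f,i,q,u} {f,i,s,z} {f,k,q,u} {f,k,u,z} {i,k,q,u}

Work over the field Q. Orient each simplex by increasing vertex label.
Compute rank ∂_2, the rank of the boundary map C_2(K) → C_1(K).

n_0=10 n_1=40 n_2=46 n_3=14  [Q]
∂1: piv[be,bf,bi,bj,bk,bq,bs,bu,bz] rk=9  ker:ef,ei,ej,eq,es,eu,ez,fi,fj,fk,fq,fs,fu,fz,ik,iq,is,iu,iz,jk,jq,js,ju,kq,ku,kz,qs,qu,su,sz,uz
∂2: piv[bef,bei,bej,bes,beu,bez,bfj,bfs,bfu,biz,bjk,bjq,bju,bkq,bku,bsu,ejs,fik,fiq,fis,fiu,fiz,fkq,fku,fkz,fqu,fsz,fuz] rk=28  ker:efj,efs,efu,eiz,eju,esu,fsu,ikq,iku,iqu,isu,isz,iuz,jkq,jku,jsu,kqu,kuz
∂3: piv[befs,befu,besu,bfsu,bjku,ejsu,fikq,fiku,fiqu,fisz,fkqu,fkuz] rk=12  ker:efsu,ikqu
rk∂_2=28

rank∂_2=28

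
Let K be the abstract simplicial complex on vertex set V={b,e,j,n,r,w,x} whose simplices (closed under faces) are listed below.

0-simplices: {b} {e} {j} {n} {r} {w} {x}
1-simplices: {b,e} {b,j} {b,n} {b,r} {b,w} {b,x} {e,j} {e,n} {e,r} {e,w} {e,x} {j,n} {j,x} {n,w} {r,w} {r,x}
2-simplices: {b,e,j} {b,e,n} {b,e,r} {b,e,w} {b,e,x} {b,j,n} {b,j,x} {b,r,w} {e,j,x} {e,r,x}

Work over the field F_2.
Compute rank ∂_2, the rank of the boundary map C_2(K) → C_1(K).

rank∂_2=9

n_0=7 n_1=16 n_2=10  [Z2]
∂1: piv[be,bj,bn,br,bw,bx] rk=6  ker:ej,en,er,ew,ex,jn,jx,nw,rw,rx
∂2: piv[bej,ben,ber,bew,bex,bjn,bjx,brw,erx] rk=9  ker:ejx
rk∂_2=9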